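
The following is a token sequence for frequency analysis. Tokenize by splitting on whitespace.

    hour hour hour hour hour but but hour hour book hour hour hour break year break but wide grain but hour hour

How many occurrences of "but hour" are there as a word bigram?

Scanning the 21 overlapping bigram windows for "but hour":
  position 7–8: but hour
  position 20–21: but hour

2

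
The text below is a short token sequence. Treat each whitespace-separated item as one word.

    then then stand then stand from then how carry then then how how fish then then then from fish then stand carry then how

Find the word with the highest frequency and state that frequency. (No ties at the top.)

Unigram frequencies (highest first):
  then: 11
  how: 4
  stand: 3
  from: 2
  carry: 2
  fish: 2

"then", 11 times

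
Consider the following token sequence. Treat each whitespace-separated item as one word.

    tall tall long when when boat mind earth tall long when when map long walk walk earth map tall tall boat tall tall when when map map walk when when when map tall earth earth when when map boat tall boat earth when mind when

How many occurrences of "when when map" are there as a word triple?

Scanning the 43 overlapping trigram windows for "when when map":
  position 11–13: when when map
  position 24–26: when when map
  position 30–32: when when map
  position 36–38: when when map

4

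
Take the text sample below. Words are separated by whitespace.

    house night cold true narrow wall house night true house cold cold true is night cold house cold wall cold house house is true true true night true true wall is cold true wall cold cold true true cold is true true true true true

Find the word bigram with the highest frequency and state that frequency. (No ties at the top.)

"true true", 8 times

Bigram frequencies (highest first):
  true true: 8
  cold true: 4
  house night: 2
  night cold: 2
  night true: 2
  house cold: 2
  … (19 more, each ≤ 2)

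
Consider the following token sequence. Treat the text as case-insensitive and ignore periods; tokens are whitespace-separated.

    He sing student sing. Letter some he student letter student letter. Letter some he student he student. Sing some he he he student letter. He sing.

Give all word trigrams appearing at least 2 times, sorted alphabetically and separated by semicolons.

Trigram counts meeting the condition (at least 2 times):
  he student letter: 2
  letter some he: 2
  some he student: 2

he student letter; letter some he; some he student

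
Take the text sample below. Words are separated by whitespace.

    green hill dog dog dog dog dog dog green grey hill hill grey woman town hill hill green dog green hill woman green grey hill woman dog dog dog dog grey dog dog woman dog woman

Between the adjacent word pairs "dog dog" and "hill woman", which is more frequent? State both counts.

"dog dog" (9 vs 2)

"dog dog": 9 occurrences
"hill woman": 2 occurrences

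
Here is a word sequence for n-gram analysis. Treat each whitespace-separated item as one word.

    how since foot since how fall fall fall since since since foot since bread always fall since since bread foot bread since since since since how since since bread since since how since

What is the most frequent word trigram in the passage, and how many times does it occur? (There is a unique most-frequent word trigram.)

Trigram frequencies (highest first):
  since since since: 3
  since foot since: 2
  fall since since: 2
  since since bread: 2
  bread since since: 2
  since since how: 2
  … (17 more, each ≤ 2)

"since since since", 3 times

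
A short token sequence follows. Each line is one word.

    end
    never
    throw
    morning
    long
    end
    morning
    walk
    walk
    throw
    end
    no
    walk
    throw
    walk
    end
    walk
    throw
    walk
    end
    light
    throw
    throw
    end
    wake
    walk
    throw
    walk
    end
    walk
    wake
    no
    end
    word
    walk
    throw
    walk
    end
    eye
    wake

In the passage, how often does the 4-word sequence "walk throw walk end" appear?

4

Scanning the 37 overlapping 4-gram windows for "walk throw walk end":
  position 13–16: walk throw walk end
  position 17–20: walk throw walk end
  position 26–29: walk throw walk end
  position 35–38: walk throw walk end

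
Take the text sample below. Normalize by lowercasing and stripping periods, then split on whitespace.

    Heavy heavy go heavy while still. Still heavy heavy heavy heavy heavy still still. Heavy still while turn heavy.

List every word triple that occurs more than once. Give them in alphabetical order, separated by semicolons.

heavy heavy heavy; still still heavy

Trigram counts meeting the condition (more than once):
  heavy heavy heavy: 3
  still still heavy: 2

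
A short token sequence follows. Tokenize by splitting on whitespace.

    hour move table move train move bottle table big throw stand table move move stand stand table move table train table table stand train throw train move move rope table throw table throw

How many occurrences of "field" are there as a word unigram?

Scanning the 33 tokens for "field":
  (none found)

0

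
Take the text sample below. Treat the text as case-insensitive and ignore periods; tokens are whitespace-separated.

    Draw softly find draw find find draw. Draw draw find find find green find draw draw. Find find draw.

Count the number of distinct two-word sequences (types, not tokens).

8

19 tokens → 18 bigram windows in total.
Repeated bigrams (each contributes count−1 duplicates):
  find draw: 4
  find find: 4
  draw draw: 3
  draw find: 3
10 duplicate windows → 18 − 10 = 8 distinct.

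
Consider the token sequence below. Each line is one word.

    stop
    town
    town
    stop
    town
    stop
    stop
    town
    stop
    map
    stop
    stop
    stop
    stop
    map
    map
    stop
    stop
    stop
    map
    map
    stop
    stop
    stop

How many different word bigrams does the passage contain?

7

24 tokens → 23 bigram windows in total.
Repeated bigrams (each contributes count−1 duplicates):
  stop stop: 8
  map stop: 3
  stop map: 3
  stop town: 3
  town stop: 3
  map map: 2
16 duplicate windows → 23 − 16 = 7 distinct.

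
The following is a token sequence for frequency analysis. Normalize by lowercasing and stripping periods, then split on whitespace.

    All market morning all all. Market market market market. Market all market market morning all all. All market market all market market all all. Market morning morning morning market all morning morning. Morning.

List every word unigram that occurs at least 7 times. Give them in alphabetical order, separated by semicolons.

all; market; morning

Unigram counts meeting the condition (at least 7 times):
  all: 11
  market: 14
  morning: 8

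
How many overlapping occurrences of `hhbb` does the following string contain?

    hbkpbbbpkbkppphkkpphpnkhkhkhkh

Sliding a length-4 window over the 30 characters (27 positions):
  (no match at any position)

0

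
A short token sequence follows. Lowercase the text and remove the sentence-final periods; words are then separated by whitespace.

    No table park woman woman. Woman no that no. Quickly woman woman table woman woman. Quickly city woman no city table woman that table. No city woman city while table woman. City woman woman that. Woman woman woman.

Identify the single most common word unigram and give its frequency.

Unigram frequencies (highest first):
  woman: 16
  no: 5
  table: 5
  city: 5
  that: 3
  quickly: 2
  … (2 more, each ≤ 1)

"woman", 16 times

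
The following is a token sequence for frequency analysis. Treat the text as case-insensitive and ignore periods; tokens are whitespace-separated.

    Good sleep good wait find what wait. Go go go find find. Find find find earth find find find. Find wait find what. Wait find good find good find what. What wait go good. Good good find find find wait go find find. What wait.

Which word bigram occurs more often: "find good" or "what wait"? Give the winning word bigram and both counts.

"find good": 2 occurrences
"what wait": 4 occurrences

"what wait" (4 vs 2)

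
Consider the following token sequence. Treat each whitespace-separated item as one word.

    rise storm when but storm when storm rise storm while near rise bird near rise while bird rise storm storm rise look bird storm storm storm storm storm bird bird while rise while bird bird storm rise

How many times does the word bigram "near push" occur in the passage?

Scanning the 36 overlapping bigram windows for "near push":
  (none found)

0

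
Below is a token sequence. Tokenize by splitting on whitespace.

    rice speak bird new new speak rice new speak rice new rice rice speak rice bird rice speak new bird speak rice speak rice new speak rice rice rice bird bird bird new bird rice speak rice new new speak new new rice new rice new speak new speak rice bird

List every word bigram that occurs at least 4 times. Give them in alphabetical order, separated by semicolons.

Bigram counts meeting the condition (at least 4 times):
  new speak: 6
  rice new: 6
  rice speak: 5
  speak rice: 8

new speak; rice new; rice speak; speak rice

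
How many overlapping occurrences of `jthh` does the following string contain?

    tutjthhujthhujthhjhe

Sliding a length-4 window over the 20 characters (17 positions):
  position 4–7: jthh
  position 9–12: jthh
  position 14–17: jthh

3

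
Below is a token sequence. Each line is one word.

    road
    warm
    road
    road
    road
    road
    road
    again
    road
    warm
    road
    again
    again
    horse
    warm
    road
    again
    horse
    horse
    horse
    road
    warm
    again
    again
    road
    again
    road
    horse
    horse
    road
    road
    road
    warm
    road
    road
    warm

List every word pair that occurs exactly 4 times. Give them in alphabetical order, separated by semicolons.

Bigram counts meeting the condition (exactly 4 times):
  road again: 4
  warm road: 4

road again; warm road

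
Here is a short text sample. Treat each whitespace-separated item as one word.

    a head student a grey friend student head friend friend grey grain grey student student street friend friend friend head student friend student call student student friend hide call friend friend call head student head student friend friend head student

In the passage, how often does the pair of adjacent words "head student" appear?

5

Scanning the 39 overlapping bigram windows for "head student":
  position 2–3: head student
  position 20–21: head student
  position 33–34: head student
  position 35–36: head student
  position 39–40: head student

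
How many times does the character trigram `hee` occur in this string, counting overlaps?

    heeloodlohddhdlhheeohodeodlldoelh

Sliding a length-3 window over the 33 characters (31 positions):
  position 1–3: hee
  position 17–19: hee

2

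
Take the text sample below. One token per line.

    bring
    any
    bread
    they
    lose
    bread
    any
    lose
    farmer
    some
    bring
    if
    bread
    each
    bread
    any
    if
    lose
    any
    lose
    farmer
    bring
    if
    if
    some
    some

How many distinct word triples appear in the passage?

23

26 tokens → 24 trigram windows in total.
Repeated trigrams (each contributes count−1 duplicates):
  any lose farmer: 2
1 duplicate windows → 24 − 1 = 23 distinct.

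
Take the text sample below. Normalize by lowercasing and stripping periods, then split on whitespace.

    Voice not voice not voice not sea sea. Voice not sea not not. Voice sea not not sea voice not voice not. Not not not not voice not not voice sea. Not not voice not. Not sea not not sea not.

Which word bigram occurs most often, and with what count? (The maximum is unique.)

Bigram frequencies (highest first):
  not not: 10
  voice not: 8
  not voice: 7
  not sea: 5
  sea not: 5
  sea voice: 2
  … (2 more, each ≤ 2)

"not not", 10 times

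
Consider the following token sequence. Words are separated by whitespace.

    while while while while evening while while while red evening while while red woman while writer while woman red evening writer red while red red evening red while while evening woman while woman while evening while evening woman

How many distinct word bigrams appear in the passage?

17

38 tokens → 37 bigram windows in total.
Repeated bigrams (each contributes count−1 duplicates):
  while while: 7
  while evening: 4
  evening while: 3
  red evening: 3
  while red: 3
  woman while: 3
  evening woman: 2
  red while: 2
  … (1 more repeated)
20 duplicate windows → 37 − 20 = 17 distinct.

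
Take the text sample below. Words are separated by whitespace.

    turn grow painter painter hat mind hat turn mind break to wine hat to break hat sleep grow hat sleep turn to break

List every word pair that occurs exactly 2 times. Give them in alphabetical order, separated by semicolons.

Bigram counts meeting the condition (exactly 2 times):
  hat sleep: 2
  to break: 2

hat sleep; to break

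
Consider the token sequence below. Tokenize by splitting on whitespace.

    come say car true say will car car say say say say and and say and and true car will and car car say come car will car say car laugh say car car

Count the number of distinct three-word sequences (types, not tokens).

29

34 tokens → 32 trigram windows in total.
Repeated trigrams (each contributes count−1 duplicates):
  car car say: 2
  say and and: 2
  say say say: 2
3 duplicate windows → 32 − 3 = 29 distinct.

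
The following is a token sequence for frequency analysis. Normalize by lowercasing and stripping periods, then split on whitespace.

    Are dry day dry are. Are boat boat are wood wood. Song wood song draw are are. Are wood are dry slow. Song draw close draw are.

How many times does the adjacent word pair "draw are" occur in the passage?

Scanning the 26 overlapping bigram windows for "draw are":
  position 15–16: draw are
  position 26–27: draw are

2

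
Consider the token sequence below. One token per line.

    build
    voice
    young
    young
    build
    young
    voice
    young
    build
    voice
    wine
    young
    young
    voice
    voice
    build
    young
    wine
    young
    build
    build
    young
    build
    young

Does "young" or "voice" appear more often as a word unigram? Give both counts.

"young" (10 vs 5)

"young": 10 occurrences
"voice": 5 occurrences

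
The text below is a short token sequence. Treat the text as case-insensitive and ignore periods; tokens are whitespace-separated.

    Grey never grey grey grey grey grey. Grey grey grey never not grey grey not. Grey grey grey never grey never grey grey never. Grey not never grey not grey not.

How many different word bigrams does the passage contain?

7

31 tokens → 30 bigram windows in total.
Repeated bigrams (each contributes count−1 duplicates):
  grey grey: 11
  grey never: 5
  never grey: 5
  grey not: 4
  not grey: 3
23 duplicate windows → 30 − 23 = 7 distinct.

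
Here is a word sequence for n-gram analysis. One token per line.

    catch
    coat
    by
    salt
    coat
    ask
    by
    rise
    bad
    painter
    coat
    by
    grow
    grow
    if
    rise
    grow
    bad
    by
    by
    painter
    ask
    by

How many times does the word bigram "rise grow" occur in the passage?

Scanning the 22 overlapping bigram windows for "rise grow":
  position 16–17: rise grow

1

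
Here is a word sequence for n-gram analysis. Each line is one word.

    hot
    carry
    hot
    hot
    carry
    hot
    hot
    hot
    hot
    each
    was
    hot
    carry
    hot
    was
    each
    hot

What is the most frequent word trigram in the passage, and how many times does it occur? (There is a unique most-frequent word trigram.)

Trigram frequencies (highest first):
  hot carry hot: 3
  carry hot hot: 2
  hot hot hot: 2
  hot hot carry: 1
  hot hot each: 1
  hot each was: 1
  … (5 more, each ≤ 1)

"hot carry hot", 3 times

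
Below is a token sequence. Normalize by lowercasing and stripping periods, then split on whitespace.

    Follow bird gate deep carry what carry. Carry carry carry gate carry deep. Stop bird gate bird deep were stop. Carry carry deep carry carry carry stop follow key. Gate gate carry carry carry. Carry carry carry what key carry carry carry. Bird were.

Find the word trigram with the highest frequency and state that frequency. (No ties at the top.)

"carry carry carry", 8 times

Trigram frequencies (highest first):
  carry carry carry: 8
  follow bird gate: 1
  bird gate deep: 1
  gate deep carry: 1
  deep carry what: 1
  carry what carry: 1
  … (29 more, each ≤ 1)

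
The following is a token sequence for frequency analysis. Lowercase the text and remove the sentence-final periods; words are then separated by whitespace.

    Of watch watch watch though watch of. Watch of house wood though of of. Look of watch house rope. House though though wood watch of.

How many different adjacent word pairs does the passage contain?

25 tokens → 24 bigram windows in total.
Repeated bigrams (each contributes count−1 duplicates):
  of watch: 3
  watch of: 3
  watch watch: 2
5 duplicate windows → 24 − 5 = 19 distinct.

19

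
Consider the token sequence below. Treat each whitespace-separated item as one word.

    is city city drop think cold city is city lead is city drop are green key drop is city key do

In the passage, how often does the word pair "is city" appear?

Scanning the 20 overlapping bigram windows for "is city":
  position 1–2: is city
  position 8–9: is city
  position 11–12: is city
  position 18–19: is city

4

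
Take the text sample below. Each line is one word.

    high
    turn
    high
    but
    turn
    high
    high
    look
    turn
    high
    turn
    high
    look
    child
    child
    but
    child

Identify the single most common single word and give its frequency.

"high", 6 times

Unigram frequencies (highest first):
  high: 6
  turn: 4
  child: 3
  but: 2
  look: 2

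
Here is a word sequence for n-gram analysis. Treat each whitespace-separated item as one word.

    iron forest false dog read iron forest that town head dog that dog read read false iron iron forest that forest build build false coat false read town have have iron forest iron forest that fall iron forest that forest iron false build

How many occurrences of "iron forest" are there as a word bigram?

Scanning the 42 overlapping bigram windows for "iron forest":
  position 1–2: iron forest
  position 6–7: iron forest
  position 18–19: iron forest
  position 31–32: iron forest
  position 33–34: iron forest
  position 37–38: iron forest

6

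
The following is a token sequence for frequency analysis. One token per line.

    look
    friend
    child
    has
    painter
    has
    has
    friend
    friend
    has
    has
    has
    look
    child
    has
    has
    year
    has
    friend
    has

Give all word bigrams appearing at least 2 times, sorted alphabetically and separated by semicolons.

child has; friend has; has friend; has has

Bigram counts meeting the condition (at least 2 times):
  child has: 2
  friend has: 2
  has friend: 2
  has has: 4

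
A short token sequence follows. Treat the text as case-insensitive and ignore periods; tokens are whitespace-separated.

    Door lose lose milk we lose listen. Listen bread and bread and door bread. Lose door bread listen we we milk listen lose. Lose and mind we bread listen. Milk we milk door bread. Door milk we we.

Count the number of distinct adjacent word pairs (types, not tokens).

38 tokens → 37 bigram windows in total.
Repeated bigrams (each contributes count−1 duplicates):
  door bread: 3
  milk we: 3
  bread and: 2
  bread listen: 2
  lose lose: 2
  we milk: 2
  we we: 2
9 duplicate windows → 37 − 9 = 28 distinct.

28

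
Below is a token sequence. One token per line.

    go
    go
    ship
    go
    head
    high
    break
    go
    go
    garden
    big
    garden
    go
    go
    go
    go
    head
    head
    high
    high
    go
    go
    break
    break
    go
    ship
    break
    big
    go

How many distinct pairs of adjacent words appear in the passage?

19

29 tokens → 28 bigram windows in total.
Repeated bigrams (each contributes count−1 duplicates):
  go go: 6
  break go: 2
  go head: 2
  go ship: 2
  head high: 2
9 duplicate windows → 28 − 9 = 19 distinct.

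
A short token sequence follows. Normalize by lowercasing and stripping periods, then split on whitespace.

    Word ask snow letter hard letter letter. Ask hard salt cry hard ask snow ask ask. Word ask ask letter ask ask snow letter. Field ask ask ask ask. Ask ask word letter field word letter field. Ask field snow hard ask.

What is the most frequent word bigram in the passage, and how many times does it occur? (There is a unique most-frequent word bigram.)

"ask ask", 8 times

Bigram frequencies (highest first):
  ask ask: 8
  ask snow: 3
  letter field: 3
  word ask: 2
  snow letter: 2
  letter ask: 2
  … (17 more, each ≤ 2)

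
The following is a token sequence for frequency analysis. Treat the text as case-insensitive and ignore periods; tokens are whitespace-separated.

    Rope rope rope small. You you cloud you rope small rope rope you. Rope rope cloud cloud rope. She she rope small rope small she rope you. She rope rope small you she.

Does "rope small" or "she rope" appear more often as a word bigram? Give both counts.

"rope small" (5 vs 3)

"rope small": 5 occurrences
"she rope": 3 occurrences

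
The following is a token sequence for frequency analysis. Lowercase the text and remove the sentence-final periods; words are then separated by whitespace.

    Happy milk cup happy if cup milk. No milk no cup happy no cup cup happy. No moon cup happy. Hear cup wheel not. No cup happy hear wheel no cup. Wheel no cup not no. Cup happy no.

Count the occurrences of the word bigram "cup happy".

6

Scanning the 38 overlapping bigram windows for "cup happy":
  position 3–4: cup happy
  position 11–12: cup happy
  position 15–16: cup happy
  position 19–20: cup happy
  position 26–27: cup happy
  position 37–38: cup happy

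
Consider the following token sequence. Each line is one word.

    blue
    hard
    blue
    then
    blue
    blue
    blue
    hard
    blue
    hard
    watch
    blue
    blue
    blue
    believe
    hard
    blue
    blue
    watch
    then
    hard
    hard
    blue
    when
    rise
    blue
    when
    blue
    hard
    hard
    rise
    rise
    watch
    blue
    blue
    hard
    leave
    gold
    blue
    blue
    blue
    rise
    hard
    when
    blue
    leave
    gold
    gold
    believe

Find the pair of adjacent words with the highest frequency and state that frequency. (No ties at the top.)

Bigram frequencies (highest first):
  blue blue: 8
  blue hard: 5
  hard blue: 4
  watch blue: 2
  hard hard: 2
  blue when: 2
  … (23 more, each ≤ 2)

"blue blue", 8 times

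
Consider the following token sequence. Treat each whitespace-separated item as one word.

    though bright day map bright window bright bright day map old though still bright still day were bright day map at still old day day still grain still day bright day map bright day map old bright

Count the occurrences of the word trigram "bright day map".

Scanning the 35 overlapping trigram windows for "bright day map":
  position 2–4: bright day map
  position 8–10: bright day map
  position 18–20: bright day map
  position 30–32: bright day map
  position 33–35: bright day map

5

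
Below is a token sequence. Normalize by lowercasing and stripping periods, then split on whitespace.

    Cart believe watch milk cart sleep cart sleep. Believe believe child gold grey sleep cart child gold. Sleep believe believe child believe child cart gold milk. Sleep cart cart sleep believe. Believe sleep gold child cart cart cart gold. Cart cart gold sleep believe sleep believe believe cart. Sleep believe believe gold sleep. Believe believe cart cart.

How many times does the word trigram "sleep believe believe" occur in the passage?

6

Scanning the 55 overlapping trigram windows for "sleep believe believe":
  position 8–10: sleep believe believe
  position 18–20: sleep believe believe
  position 30–32: sleep believe believe
  position 45–47: sleep believe believe
  position 49–51: sleep believe believe
  position 53–55: sleep believe believe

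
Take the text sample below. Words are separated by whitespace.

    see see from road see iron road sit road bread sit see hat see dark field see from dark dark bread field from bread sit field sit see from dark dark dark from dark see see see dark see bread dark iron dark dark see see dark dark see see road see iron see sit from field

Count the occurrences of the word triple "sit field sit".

Scanning the 55 overlapping trigram windows for "sit field sit":
  position 25–27: sit field sit

1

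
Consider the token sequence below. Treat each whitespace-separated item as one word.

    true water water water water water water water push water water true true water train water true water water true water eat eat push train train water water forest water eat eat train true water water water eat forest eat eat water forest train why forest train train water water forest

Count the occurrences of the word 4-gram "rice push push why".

0

Scanning the 48 overlapping 4-gram windows for "rice push push why":
  (none found)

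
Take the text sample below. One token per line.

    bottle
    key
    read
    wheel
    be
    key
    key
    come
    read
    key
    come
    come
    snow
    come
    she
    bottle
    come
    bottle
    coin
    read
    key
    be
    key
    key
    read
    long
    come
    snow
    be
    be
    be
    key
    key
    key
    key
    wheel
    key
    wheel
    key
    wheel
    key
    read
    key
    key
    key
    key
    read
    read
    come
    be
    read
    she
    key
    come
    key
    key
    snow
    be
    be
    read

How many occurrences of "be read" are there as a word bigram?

2

Scanning the 59 overlapping bigram windows for "be read":
  position 50–51: be read
  position 59–60: be read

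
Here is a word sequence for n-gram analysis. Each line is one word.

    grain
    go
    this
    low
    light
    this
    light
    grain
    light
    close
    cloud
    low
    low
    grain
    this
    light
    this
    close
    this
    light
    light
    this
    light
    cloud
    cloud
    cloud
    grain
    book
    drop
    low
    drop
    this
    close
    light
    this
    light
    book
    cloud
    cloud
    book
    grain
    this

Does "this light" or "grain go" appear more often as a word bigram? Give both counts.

"this light": 5 occurrences
"grain go": 1 occurrence

"this light" (5 vs 1)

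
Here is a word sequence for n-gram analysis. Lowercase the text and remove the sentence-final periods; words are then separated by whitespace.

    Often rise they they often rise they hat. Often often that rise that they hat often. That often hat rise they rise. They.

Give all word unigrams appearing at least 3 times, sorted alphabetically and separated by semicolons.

Unigram counts meeting the condition (at least 3 times):
  hat: 3
  often: 6
  rise: 5
  that: 3
  they: 6

hat; often; rise; that; they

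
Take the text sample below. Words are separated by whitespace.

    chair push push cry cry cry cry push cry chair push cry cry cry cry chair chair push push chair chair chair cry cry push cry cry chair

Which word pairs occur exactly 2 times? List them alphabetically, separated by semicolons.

Bigram counts meeting the condition (exactly 2 times):
  cry push: 2
  push push: 2

cry push; push push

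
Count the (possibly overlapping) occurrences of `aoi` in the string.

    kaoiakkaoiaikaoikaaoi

4

Sliding a length-3 window over the 21 characters (19 positions):
  position 2–4: aoi
  position 8–10: aoi
  position 14–16: aoi
  position 19–21: aoi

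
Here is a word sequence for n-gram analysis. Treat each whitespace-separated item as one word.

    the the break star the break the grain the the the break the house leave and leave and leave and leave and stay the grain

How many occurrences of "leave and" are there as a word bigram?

4

Scanning the 24 overlapping bigram windows for "leave and":
  position 15–16: leave and
  position 17–18: leave and
  position 19–20: leave and
  position 21–22: leave and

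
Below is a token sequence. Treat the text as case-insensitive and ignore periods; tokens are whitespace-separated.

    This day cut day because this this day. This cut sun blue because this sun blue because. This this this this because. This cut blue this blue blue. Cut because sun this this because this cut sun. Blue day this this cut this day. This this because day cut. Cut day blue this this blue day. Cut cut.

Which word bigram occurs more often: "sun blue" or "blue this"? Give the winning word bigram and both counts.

"sun blue" (3 vs 2)

"sun blue": 3 occurrences
"blue this": 2 occurrences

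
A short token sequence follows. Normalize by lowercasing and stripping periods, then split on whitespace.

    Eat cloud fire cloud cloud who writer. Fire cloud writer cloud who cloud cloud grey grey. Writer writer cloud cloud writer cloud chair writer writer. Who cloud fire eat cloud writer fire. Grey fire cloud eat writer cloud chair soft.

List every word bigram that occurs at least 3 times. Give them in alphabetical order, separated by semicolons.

Bigram counts meeting the condition (at least 3 times):
  cloud cloud: 3
  cloud writer: 3
  fire cloud: 3
  writer cloud: 4

cloud cloud; cloud writer; fire cloud; writer cloud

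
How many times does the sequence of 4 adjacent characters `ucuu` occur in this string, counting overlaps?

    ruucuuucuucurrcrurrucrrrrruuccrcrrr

2

Sliding a length-4 window over the 35 characters (32 positions):
  position 3–6: ucuu
  position 7–10: ucuu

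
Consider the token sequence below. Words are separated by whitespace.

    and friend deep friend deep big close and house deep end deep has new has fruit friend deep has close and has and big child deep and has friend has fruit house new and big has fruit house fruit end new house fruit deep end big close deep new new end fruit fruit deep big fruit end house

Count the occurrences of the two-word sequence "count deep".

0

Scanning the 57 overlapping bigram windows for "count deep":
  (none found)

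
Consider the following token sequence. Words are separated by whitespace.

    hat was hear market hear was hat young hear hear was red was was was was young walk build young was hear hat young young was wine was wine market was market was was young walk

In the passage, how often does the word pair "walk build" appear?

Scanning the 35 overlapping bigram windows for "walk build":
  position 18–19: walk build

1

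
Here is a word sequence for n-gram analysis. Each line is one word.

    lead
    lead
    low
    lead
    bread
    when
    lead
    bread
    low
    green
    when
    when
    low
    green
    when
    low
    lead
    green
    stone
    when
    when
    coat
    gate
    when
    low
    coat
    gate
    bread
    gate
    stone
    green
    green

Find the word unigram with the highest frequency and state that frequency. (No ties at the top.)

Unigram frequencies (highest first):
  when: 7
  lead: 5
  low: 5
  green: 5
  bread: 3
  gate: 3
  … (2 more, each ≤ 2)

"when", 7 times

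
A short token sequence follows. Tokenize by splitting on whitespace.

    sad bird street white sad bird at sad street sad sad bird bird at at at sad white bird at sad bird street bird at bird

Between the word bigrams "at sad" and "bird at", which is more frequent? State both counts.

"at sad": 3 occurrences
"bird at": 4 occurrences

"bird at" (4 vs 3)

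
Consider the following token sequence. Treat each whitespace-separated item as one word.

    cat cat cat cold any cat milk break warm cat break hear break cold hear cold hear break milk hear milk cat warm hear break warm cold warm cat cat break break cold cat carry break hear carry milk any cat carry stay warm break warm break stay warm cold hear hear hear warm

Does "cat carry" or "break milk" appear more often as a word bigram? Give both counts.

"cat carry" (2 vs 1)

"cat carry": 2 occurrences
"break milk": 1 occurrence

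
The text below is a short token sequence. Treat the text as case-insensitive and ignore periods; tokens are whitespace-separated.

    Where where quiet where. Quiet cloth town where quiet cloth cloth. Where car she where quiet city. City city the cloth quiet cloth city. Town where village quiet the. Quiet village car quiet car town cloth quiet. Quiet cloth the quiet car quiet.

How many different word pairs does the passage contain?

30

43 tokens → 42 bigram windows in total.
Repeated bigrams (each contributes count−1 duplicates):
  quiet cloth: 4
  where quiet: 4
  car quiet: 2
  city city: 2
  cloth quiet: 2
  quiet car: 2
  the quiet: 2
  town where: 2
12 duplicate windows → 42 − 12 = 30 distinct.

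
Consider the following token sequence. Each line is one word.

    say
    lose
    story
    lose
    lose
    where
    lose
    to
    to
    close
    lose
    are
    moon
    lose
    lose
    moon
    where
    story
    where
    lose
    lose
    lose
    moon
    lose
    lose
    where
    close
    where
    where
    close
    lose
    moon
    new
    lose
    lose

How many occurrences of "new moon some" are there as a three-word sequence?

Scanning the 33 overlapping trigram windows for "new moon some":
  (none found)

0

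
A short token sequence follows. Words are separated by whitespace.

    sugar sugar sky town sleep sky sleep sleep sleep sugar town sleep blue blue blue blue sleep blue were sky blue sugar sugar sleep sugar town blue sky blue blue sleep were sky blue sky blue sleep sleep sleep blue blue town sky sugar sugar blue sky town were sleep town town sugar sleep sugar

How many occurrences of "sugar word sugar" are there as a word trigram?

0

Scanning the 53 overlapping trigram windows for "sugar word sugar":
  (none found)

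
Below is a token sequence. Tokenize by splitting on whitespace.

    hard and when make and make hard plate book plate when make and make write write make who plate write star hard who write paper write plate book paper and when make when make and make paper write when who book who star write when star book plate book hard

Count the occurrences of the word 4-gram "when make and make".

Scanning the 47 overlapping 4-gram windows for "when make and make":
  position 3–6: when make and make
  position 11–14: when make and make
  position 33–36: when make and make

3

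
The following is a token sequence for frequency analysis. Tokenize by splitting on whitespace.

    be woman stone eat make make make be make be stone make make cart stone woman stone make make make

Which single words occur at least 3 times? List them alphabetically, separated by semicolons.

be; make; stone

Unigram counts meeting the condition (at least 3 times):
  be: 3
  make: 9
  stone: 4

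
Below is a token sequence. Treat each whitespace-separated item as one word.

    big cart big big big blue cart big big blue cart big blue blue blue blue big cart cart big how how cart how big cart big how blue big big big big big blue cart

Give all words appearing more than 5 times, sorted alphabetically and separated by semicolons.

Unigram counts meeting the condition (more than 5 times):
  big: 16
  blue: 8
  cart: 8

big; blue; cart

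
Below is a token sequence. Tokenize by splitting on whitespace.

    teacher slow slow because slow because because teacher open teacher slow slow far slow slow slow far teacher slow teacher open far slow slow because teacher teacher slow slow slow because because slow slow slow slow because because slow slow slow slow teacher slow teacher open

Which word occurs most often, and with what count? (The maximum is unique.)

Unigram frequencies (highest first):
  slow: 23
  teacher: 9
  because: 8
  open: 3
  far: 3

"slow", 23 times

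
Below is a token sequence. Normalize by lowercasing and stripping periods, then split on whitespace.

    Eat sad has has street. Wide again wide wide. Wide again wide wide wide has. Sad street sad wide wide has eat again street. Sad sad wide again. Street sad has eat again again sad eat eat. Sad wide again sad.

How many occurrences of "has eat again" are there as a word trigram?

Scanning the 39 overlapping trigram windows for "has eat again":
  position 21–23: has eat again
  position 31–33: has eat again

2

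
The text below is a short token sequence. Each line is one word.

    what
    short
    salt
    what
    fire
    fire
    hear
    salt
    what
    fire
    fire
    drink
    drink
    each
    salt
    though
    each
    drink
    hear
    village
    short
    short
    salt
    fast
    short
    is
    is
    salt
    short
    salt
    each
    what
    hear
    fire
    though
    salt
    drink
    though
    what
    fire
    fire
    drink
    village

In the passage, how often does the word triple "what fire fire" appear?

3

Scanning the 41 overlapping trigram windows for "what fire fire":
  position 4–6: what fire fire
  position 9–11: what fire fire
  position 39–41: what fire fire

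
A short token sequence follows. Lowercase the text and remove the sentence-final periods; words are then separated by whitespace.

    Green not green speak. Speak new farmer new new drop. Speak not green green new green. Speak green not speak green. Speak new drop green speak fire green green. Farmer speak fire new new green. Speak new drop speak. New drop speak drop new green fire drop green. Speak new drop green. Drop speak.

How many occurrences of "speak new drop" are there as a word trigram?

Scanning the 52 overlapping trigram windows for "speak new drop":
  position 22–24: speak new drop
  position 36–38: speak new drop
  position 39–41: speak new drop
  position 49–51: speak new drop

4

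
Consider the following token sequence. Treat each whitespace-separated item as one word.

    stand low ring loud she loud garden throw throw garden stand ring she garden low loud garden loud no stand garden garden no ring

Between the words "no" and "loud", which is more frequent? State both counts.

"loud" (4 vs 2)

"no": 2 occurrences
"loud": 4 occurrences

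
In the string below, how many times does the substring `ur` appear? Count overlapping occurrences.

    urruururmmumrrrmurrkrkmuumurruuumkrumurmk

Sliding a length-2 window over the 41 characters (40 positions):
  position 1–2: ur
  position 5–6: ur
  position 7–8: ur
  position 17–18: ur
  position 27–28: ur
  position 38–39: ur

6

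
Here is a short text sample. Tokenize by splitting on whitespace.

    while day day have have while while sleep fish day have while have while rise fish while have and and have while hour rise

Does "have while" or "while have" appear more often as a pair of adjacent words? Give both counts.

"have while" (4 vs 2)

"have while": 4 occurrences
"while have": 2 occurrences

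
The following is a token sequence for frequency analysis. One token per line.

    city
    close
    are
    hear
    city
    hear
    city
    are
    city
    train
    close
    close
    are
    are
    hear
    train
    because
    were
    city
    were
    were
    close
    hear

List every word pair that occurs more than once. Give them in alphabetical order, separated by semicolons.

are hear; close are; hear city

Bigram counts meeting the condition (more than once):
  are hear: 2
  close are: 2
  hear city: 2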